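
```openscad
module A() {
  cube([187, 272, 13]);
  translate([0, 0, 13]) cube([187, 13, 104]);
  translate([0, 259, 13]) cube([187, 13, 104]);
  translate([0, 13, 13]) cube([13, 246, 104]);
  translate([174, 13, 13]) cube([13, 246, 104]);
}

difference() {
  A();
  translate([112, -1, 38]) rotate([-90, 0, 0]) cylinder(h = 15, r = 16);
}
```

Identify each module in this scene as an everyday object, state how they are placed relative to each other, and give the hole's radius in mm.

The subtracted cylinder has r = 16 mm.

A is an open box. The open box has a circular hole through its front wall. The hole's radius is 16 mm.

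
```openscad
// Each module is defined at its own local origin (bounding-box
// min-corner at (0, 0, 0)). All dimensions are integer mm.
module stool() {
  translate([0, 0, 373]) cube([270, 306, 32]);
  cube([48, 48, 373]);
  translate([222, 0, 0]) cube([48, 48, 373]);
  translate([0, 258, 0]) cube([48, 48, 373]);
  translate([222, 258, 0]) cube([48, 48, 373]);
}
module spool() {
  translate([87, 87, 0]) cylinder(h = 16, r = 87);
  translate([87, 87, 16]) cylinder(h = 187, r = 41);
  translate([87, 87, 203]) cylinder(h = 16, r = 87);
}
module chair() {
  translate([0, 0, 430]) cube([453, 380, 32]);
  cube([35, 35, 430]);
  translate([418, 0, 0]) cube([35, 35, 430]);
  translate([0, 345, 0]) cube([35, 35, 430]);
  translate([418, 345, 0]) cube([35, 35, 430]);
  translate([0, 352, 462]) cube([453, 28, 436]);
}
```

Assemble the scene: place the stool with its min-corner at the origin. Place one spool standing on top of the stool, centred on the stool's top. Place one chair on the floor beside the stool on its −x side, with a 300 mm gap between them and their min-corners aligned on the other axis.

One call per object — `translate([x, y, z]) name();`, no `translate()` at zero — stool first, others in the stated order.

stool();
translate([48, 66, 405]) spool();
translate([-753, 0, 0]) chair();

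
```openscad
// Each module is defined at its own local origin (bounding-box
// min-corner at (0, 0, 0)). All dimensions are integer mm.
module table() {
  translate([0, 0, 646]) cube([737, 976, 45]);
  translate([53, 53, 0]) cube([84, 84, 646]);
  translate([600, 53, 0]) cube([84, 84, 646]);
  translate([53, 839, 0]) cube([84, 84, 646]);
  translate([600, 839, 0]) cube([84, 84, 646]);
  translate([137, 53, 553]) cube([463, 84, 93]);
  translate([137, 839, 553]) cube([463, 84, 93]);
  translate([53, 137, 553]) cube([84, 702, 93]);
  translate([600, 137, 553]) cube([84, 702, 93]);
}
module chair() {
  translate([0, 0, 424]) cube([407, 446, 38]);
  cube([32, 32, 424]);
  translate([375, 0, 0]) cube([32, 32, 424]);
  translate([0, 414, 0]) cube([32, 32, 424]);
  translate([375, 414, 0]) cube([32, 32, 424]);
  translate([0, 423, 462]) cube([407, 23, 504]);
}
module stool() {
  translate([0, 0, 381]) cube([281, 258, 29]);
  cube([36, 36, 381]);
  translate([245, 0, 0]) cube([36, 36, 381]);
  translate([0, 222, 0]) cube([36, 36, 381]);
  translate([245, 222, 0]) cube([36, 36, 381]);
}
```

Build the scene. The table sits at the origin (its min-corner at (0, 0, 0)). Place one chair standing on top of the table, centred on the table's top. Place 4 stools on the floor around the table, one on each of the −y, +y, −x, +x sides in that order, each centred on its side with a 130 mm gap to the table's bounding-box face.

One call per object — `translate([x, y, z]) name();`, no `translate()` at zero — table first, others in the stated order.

table();
translate([165, 265, 691]) chair();
translate([228, -388, 0]) stool();
translate([228, 1106, 0]) stool();
translate([-411, 359, 0]) stool();
translate([867, 359, 0]) stool();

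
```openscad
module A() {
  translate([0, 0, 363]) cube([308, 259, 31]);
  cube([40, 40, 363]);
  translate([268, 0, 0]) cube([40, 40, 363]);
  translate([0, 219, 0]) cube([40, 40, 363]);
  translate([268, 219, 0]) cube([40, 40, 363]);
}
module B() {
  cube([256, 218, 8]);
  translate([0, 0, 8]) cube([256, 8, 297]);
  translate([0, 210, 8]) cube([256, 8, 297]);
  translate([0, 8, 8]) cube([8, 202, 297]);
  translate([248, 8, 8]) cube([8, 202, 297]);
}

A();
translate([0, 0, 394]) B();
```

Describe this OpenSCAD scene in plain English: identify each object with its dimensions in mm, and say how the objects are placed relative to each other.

A is a simple wooden stool: a rectangular seat 308 mm (x) by 259 mm (y), 31 mm thick, top face at z = 394 mm, on four square legs, each 40×40 mm in cross-section. The legs rest on z = 0, each flush with a corner of the seat.

B is an open storage box with external size 256×218×305 mm and wall thickness 8 mm (the base is also 8 mm thick). The base covers the whole footprint; the four walls stand on the base, with the y-facing walls full-width and the x-facing walls fitting between their inner faces.

The open box is on top of the stool.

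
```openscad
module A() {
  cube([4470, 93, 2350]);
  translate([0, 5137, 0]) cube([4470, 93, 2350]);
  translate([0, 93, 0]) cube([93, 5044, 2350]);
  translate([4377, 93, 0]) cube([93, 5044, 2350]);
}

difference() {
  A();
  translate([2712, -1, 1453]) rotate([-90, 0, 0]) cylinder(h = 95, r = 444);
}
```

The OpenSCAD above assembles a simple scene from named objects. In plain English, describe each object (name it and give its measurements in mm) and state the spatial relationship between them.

A is the wall frame of a small rectangular building: four walls, each 2350 mm tall and 93 mm thick, enclosing a footprint 4470 mm (x) by 5230 mm (y) outside-to-outside, with no floor or roof. The front and back walls (the −y and +y sides) span the full width; the two side walls fit between them.

The house frame has a circular hole of radius 444 mm through its front wall, centred at (x = 2712, z = 1453).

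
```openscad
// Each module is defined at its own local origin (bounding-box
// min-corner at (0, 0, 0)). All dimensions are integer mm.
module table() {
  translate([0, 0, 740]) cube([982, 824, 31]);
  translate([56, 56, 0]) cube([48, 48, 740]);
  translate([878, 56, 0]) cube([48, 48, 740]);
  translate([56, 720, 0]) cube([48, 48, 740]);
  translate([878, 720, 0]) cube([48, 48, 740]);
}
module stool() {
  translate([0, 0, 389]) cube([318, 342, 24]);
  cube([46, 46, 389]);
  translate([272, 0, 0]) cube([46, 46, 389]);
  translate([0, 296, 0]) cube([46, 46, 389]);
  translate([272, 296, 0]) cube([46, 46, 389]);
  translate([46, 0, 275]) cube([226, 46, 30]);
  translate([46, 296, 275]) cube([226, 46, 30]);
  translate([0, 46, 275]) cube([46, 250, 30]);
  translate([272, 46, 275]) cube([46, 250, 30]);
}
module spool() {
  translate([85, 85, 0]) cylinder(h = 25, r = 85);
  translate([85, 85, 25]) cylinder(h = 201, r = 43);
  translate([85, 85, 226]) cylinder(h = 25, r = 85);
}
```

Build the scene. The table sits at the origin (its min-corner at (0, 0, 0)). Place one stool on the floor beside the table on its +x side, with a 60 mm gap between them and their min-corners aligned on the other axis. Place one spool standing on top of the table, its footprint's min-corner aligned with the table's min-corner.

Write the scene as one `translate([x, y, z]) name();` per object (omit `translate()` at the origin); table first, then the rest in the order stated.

table();
translate([1042, 0, 0]) stool();
translate([0, 0, 771]) spool();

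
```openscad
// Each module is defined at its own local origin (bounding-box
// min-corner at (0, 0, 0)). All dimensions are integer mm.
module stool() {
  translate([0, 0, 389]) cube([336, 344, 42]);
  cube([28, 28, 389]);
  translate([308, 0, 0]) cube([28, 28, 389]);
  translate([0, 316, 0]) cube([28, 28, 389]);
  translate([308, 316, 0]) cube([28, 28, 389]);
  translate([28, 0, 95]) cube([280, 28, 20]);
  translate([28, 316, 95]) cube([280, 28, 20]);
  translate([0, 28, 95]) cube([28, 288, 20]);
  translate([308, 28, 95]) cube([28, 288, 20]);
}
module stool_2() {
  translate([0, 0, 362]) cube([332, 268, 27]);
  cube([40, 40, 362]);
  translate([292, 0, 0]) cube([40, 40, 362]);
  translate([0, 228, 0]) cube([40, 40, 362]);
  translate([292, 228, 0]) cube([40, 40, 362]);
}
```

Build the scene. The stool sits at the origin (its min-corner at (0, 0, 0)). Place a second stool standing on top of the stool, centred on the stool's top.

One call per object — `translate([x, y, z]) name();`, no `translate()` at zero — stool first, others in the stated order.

stool();
translate([2, 38, 431]) stool_2();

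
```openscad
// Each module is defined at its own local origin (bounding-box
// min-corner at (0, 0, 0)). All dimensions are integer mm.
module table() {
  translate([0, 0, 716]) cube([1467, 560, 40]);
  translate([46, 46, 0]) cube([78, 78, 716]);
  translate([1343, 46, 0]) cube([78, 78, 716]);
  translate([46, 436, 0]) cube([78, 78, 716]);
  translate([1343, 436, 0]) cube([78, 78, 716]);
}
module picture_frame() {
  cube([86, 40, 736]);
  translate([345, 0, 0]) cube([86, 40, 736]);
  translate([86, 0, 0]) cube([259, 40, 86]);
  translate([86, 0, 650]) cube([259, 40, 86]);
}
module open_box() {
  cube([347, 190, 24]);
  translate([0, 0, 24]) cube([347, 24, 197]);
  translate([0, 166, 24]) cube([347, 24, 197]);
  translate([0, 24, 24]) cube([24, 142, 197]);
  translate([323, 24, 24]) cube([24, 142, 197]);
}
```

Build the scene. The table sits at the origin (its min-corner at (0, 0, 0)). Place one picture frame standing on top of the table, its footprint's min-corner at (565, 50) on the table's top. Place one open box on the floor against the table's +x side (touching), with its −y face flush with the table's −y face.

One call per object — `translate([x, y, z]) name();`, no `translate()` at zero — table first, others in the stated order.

table();
translate([565, 50, 756]) picture_frame();
translate([1467, 0, 0]) open_box();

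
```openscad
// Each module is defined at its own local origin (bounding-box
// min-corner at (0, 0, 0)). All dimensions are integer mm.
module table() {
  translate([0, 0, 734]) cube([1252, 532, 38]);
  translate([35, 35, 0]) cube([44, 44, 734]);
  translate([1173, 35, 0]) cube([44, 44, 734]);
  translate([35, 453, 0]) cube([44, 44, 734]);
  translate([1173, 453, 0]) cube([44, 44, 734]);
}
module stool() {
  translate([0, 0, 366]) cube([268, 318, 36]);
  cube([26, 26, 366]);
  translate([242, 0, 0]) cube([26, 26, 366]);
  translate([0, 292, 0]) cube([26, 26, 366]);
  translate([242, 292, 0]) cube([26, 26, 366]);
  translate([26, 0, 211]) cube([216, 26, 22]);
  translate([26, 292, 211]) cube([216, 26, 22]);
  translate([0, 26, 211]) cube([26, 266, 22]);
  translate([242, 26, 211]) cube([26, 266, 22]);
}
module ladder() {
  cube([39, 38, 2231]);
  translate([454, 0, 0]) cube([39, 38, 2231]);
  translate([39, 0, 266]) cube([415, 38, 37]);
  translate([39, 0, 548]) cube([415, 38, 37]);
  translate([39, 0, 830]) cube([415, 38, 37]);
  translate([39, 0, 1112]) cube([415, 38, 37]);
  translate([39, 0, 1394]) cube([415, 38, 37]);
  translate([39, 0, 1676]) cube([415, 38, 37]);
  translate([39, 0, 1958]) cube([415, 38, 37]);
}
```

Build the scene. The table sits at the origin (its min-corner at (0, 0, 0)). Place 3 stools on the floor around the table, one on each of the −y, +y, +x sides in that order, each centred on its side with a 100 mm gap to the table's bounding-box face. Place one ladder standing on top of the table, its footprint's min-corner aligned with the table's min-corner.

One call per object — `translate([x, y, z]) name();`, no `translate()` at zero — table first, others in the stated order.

table();
translate([492, -418, 0]) stool();
translate([492, 632, 0]) stool();
translate([1352, 107, 0]) stool();
translate([0, 0, 772]) ladder();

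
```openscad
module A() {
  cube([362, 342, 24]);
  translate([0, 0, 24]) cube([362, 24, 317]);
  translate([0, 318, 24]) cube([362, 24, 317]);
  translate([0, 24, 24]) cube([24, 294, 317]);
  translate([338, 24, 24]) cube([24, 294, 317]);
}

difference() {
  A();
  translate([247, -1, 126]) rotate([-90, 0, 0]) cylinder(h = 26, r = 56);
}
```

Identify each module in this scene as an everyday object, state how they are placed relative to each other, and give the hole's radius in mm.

A is an open box. The open box has a circular hole through its front wall. The hole's radius is 56 mm.

The subtracted cylinder has r = 56 mm.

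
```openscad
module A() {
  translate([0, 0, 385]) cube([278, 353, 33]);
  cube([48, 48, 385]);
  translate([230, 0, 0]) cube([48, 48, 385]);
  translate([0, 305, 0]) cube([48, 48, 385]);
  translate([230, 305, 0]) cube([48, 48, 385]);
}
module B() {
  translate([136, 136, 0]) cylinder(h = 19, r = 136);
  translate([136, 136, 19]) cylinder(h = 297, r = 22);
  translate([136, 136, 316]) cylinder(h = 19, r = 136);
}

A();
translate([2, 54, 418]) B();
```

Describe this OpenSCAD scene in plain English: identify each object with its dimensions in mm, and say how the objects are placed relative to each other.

A is a four-legged stool. The seat is a 278×353×33 mm slab whose top surface is at z = 418 mm; four square legs, each 48×48 mm in cross-section, run from the floor (z = 0) to the underside of the seat, each flush with a corner of the seat.

B is a spool: two coaxial disc flanges of radius 136 mm and thickness 19 mm, joined by a core cylinder of radius 22 mm and height 297 mm. The lower flange rests on z = 0 and the three cylinders share a vertical axis.

The spool is on top of the stool.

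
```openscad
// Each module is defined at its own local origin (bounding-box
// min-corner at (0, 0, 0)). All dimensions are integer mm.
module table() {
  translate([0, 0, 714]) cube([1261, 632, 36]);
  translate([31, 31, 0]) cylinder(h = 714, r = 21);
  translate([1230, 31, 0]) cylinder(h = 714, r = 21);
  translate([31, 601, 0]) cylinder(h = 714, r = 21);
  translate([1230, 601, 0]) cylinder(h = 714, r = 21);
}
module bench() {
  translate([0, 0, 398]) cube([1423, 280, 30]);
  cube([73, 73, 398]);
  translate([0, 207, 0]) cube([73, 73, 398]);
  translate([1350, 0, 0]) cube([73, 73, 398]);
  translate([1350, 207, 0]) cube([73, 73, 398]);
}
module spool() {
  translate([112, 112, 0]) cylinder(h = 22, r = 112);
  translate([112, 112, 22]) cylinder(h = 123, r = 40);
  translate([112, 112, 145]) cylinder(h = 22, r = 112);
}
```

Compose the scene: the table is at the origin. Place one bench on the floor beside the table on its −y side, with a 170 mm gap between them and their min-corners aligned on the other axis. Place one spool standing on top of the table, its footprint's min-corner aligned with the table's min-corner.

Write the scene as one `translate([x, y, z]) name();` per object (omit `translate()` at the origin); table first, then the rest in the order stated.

table();
translate([0, -450, 0]) bench();
translate([0, 0, 750]) spool();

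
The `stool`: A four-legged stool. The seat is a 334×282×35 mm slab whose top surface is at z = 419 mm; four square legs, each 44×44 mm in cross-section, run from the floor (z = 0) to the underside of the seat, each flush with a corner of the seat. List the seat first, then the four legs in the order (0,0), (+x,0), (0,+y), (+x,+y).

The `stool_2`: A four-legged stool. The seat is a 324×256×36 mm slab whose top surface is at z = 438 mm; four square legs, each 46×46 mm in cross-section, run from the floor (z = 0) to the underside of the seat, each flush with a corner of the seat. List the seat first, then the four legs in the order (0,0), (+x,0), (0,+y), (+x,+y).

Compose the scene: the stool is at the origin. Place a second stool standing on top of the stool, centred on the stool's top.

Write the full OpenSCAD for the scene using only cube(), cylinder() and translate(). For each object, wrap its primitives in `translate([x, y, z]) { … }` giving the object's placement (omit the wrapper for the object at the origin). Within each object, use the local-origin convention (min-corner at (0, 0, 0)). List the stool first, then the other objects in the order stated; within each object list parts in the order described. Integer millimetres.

translate([0, 0, 384]) cube([334, 282, 35]);
cube([44, 44, 384]);
translate([290, 0, 0]) cube([44, 44, 384]);
translate([0, 238, 0]) cube([44, 44, 384]);
translate([290, 238, 0]) cube([44, 44, 384]);
translate([5, 13, 419]) {
  translate([0, 0, 402]) cube([324, 256, 36]);
  cube([46, 46, 402]);
  translate([278, 0, 0]) cube([46, 46, 402]);
  translate([0, 210, 0]) cube([46, 46, 402]);
  translate([278, 210, 0]) cube([46, 46, 402]);
}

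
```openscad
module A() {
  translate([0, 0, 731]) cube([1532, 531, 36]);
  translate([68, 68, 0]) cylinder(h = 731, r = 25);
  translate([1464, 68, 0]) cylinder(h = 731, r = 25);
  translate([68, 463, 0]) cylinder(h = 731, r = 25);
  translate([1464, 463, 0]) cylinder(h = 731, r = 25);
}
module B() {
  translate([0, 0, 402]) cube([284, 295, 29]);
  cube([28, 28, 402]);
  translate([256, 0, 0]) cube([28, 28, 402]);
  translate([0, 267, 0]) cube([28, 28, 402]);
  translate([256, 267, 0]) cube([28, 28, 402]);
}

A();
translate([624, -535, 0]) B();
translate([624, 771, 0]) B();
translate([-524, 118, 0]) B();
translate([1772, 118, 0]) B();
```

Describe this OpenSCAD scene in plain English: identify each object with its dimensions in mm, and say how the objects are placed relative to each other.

A is a table: top 1532 mm (x) × 531 mm (y), 36 mm thick, upper face at z = 767 mm, on four round legs of 50 mm diameter, each leg's bounding box inset 43 mm from the nearest pair of top edges, running from z = 0 to the bottom of the top.

B is a four-legged stool. The seat is a 284×295×29 mm slab whose top surface is at z = 431 mm; four square legs, each 28×28 mm in cross-section, run from the floor (z = 0) to the underside of the seat, each flush with a corner of the seat.

Four stools sit around the table at the −y, +y, −x, +x sides.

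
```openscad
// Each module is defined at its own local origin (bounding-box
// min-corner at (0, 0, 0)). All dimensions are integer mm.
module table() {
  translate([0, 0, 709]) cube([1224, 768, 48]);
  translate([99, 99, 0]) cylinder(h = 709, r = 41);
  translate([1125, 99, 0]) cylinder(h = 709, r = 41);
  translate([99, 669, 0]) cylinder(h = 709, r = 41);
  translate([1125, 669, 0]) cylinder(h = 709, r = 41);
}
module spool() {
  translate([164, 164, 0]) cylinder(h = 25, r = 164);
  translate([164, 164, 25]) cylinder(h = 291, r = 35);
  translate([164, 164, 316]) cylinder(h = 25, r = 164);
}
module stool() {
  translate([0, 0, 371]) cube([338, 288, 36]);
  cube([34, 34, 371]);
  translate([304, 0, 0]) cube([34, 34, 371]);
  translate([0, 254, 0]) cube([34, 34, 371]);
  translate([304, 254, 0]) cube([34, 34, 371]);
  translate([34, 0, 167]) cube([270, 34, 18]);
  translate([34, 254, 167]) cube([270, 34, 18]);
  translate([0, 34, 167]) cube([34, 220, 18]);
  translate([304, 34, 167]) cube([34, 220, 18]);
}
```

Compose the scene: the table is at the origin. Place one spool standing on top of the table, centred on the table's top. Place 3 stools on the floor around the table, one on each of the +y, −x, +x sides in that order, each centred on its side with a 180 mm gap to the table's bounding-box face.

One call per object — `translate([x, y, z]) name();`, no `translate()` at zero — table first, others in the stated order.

table();
translate([448, 220, 757]) spool();
translate([443, 948, 0]) stool();
translate([-518, 240, 0]) stool();
translate([1404, 240, 0]) stool();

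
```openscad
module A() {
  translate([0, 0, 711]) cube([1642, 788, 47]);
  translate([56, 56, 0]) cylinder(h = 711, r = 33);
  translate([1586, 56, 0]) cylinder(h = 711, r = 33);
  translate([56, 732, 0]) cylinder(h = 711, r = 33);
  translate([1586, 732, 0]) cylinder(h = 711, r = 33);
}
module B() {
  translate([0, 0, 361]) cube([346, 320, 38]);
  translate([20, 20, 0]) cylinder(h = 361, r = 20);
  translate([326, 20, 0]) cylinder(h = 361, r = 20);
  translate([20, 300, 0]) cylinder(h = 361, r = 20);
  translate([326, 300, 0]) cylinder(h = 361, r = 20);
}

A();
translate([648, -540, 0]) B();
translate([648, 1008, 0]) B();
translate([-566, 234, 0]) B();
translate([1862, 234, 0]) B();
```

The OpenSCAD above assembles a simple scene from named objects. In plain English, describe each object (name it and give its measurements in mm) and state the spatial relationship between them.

A is a table: top 1642 mm (x) × 788 mm (y), 47 mm thick, upper face at z = 758 mm, on four round legs of 66 mm diameter, each leg's bounding box inset 23 mm from the nearest pair of top edges, running from z = 0 to the bottom of the top.

B is a four-legged stool. The seat is a 346×320×38 mm slab whose top surface is at z = 399 mm; four round legs, each 40 mm in diameter, run from the floor (z = 0) to the underside of the seat, each leg's axis is inset half a diameter from the nearest pair of seat edges (so the leg's bounding box is flush with the corner).

Four stools sit around the table at the −y, +y, −x, +x sides.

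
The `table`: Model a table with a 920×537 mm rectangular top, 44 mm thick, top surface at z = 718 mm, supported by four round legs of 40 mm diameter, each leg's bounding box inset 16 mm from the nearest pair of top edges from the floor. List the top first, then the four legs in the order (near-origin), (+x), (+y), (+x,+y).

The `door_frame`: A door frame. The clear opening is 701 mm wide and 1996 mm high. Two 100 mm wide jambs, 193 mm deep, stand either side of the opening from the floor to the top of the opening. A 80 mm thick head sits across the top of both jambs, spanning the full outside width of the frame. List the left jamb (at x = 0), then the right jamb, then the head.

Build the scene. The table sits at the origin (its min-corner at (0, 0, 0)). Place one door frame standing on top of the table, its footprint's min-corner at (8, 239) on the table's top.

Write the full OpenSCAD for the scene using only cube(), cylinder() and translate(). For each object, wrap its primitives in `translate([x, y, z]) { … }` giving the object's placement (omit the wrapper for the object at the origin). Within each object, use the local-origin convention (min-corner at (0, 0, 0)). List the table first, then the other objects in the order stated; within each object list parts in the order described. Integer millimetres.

translate([0, 0, 674]) cube([920, 537, 44]);
translate([36, 36, 0]) cylinder(h = 674, r = 20);
translate([884, 36, 0]) cylinder(h = 674, r = 20);
translate([36, 501, 0]) cylinder(h = 674, r = 20);
translate([884, 501, 0]) cylinder(h = 674, r = 20);
translate([8, 239, 718]) {
  cube([100, 193, 1996]);
  translate([801, 0, 0]) cube([100, 193, 1996]);
  translate([0, 0, 1996]) cube([901, 193, 80]);
}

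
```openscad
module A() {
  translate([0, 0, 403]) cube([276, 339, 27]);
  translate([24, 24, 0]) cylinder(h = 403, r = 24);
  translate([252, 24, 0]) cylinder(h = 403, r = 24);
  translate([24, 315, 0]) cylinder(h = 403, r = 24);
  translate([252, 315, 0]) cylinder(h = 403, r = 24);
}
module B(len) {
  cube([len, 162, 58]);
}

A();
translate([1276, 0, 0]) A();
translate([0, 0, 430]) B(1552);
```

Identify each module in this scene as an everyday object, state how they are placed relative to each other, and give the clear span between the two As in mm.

A is a stool. B is a beam. A beam spans the tops of two stools. The clear span between the two stools is 1000 mm.

Second stool starts at x = 1276; first ends at x = 276; clear span = 1276 − 276 = 1000 mm.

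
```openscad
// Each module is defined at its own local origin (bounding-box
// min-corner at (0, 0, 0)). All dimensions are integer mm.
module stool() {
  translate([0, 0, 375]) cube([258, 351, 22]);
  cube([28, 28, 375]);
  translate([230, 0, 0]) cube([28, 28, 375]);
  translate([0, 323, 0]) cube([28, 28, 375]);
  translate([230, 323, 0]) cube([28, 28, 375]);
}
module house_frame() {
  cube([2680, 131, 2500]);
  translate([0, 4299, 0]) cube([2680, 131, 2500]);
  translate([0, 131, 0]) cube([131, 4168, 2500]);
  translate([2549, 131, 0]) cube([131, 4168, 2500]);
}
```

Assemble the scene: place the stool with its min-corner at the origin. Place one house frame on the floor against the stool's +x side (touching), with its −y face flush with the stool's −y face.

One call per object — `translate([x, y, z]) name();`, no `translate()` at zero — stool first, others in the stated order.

stool();
translate([258, 0, 0]) house_frame();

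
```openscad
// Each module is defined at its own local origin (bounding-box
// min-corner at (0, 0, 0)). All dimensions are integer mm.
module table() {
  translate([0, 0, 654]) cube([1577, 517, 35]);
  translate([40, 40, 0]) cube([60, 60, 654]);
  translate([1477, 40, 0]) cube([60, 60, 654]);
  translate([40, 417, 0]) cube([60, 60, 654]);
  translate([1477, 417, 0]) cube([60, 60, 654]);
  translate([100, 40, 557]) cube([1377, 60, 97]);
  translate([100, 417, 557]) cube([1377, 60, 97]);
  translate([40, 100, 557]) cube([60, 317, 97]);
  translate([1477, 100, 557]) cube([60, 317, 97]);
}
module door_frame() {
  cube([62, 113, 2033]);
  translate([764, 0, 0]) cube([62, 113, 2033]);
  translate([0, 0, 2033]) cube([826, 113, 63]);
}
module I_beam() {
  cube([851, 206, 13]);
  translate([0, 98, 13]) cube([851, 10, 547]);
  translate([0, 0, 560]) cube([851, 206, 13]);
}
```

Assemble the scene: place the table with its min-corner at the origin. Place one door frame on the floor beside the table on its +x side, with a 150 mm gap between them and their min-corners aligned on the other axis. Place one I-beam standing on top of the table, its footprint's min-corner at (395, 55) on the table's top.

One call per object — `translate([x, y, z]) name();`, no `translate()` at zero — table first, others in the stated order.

table();
translate([1727, 0, 0]) door_frame();
translate([395, 55, 689]) I_beam();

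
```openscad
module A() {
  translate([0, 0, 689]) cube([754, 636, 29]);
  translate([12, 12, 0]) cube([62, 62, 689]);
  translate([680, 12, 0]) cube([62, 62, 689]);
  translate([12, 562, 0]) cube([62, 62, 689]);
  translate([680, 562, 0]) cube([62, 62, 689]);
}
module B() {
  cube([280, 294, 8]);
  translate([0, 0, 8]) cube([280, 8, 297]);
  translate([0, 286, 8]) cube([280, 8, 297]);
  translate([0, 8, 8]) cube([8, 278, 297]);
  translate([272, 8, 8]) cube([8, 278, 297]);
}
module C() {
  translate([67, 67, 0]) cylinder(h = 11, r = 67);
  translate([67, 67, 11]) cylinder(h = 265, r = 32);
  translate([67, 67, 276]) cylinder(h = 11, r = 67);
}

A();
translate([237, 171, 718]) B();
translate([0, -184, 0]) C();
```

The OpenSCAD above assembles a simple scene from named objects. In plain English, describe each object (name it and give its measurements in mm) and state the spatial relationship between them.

A is a table with a 754×636 mm rectangular top, 29 mm thick, top surface at z = 718 mm, supported by four 62×62 mm square legs, each inset 12 mm from the nearest pair of top edges, running from the floor.

B is an open-topped rectangular box: outside dimensions 280×294×305 mm, with a uniform wall and base thickness of 8 mm. The base is a full 280×294 slab on the floor; four walls sit on top of the base. The front and back walls (the −y and +y sides) span the full width; the two side walls fit between them.

C is a spool: two coaxial disc flanges of radius 67 mm and thickness 11 mm, joined by a core cylinder of radius 32 mm and height 265 mm. The lower flange rests on z = 0 and the three cylinders share a vertical axis.

The open box is on top of the table, centred. The spool is on the floor beside the table on its −y side.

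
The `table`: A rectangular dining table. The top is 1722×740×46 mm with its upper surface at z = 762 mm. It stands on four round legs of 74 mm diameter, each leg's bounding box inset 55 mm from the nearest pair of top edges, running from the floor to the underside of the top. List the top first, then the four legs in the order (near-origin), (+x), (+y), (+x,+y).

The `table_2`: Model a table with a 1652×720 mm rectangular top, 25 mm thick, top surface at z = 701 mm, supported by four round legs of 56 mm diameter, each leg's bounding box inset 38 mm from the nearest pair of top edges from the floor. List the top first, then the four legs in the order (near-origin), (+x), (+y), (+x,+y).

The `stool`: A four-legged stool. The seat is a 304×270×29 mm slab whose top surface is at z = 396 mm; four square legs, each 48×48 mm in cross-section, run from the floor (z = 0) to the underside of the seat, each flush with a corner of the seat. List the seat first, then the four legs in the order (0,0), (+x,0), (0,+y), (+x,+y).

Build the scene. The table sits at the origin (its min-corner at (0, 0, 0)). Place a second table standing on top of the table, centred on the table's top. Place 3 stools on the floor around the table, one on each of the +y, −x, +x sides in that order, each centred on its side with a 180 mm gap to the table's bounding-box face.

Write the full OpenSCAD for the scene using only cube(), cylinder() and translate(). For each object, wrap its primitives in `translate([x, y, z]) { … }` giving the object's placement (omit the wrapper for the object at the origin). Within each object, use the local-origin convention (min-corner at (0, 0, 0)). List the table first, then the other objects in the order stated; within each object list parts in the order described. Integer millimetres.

translate([0, 0, 716]) cube([1722, 740, 46]);
translate([92, 92, 0]) cylinder(h = 716, r = 37);
translate([1630, 92, 0]) cylinder(h = 716, r = 37);
translate([92, 648, 0]) cylinder(h = 716, r = 37);
translate([1630, 648, 0]) cylinder(h = 716, r = 37);
translate([35, 10, 762]) {
  translate([0, 0, 676]) cube([1652, 720, 25]);
  translate([66, 66, 0]) cylinder(h = 676, r = 28);
  translate([1586, 66, 0]) cylinder(h = 676, r = 28);
  translate([66, 654, 0]) cylinder(h = 676, r = 28);
  translate([1586, 654, 0]) cylinder(h = 676, r = 28);
}
translate([709, 920, 0]) {
  translate([0, 0, 367]) cube([304, 270, 29]);
  cube([48, 48, 367]);
  translate([256, 0, 0]) cube([48, 48, 367]);
  translate([0, 222, 0]) cube([48, 48, 367]);
  translate([256, 222, 0]) cube([48, 48, 367]);
}
translate([-484, 235, 0]) {
  translate([0, 0, 367]) cube([304, 270, 29]);
  cube([48, 48, 367]);
  translate([256, 0, 0]) cube([48, 48, 367]);
  translate([0, 222, 0]) cube([48, 48, 367]);
  translate([256, 222, 0]) cube([48, 48, 367]);
}
translate([1902, 235, 0]) {
  translate([0, 0, 367]) cube([304, 270, 29]);
  cube([48, 48, 367]);
  translate([256, 0, 0]) cube([48, 48, 367]);
  translate([0, 222, 0]) cube([48, 48, 367]);
  translate([256, 222, 0]) cube([48, 48, 367]);
}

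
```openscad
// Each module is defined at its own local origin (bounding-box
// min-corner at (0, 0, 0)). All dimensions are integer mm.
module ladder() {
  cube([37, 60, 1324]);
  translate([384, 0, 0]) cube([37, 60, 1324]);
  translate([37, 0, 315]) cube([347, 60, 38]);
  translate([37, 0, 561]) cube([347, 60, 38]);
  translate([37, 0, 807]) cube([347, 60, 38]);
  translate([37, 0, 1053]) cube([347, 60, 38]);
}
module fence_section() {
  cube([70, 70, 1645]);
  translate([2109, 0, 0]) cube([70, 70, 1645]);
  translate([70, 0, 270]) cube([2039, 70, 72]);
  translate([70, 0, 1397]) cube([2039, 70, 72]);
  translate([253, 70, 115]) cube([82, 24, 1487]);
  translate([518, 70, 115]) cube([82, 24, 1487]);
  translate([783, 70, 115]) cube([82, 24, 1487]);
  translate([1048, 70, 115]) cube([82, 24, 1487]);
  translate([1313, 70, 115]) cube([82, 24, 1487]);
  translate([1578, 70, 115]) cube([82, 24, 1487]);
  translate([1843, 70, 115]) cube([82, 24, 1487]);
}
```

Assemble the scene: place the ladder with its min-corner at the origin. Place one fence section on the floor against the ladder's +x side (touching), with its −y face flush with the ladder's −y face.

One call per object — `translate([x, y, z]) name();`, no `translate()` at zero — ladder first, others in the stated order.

ladder();
translate([421, 0, 0]) fence_section();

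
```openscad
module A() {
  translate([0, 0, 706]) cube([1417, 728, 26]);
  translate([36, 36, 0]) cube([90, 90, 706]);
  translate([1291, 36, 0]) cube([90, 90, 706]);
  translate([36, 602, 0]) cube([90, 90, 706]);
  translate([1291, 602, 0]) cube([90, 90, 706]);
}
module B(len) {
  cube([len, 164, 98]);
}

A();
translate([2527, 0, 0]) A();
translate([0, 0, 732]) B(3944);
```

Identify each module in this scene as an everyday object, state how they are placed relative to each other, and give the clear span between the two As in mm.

A is a table. B is a beam. A beam spans the tops of two tables. The clear span between the two tables is 1110 mm.

Second table starts at x = 2527; first ends at x = 1417; clear span = 2527 − 1417 = 1110 mm.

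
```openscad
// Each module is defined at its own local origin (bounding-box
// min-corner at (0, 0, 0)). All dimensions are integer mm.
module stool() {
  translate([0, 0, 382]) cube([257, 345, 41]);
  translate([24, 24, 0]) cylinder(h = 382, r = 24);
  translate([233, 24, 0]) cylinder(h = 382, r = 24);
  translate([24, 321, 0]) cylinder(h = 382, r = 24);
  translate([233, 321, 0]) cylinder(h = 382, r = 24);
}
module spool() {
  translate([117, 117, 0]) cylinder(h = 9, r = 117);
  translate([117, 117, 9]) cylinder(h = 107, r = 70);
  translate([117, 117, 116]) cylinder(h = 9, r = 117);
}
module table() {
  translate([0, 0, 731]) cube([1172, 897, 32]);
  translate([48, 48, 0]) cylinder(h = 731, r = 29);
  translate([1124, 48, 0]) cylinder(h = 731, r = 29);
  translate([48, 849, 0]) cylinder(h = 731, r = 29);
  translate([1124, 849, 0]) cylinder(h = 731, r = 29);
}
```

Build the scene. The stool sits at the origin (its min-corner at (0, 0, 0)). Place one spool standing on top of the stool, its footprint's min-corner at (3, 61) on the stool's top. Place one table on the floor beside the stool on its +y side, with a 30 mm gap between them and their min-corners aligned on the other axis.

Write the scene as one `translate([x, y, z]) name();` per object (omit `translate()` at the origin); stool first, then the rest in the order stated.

stool();
translate([3, 61, 423]) spool();
translate([0, 375, 0]) table();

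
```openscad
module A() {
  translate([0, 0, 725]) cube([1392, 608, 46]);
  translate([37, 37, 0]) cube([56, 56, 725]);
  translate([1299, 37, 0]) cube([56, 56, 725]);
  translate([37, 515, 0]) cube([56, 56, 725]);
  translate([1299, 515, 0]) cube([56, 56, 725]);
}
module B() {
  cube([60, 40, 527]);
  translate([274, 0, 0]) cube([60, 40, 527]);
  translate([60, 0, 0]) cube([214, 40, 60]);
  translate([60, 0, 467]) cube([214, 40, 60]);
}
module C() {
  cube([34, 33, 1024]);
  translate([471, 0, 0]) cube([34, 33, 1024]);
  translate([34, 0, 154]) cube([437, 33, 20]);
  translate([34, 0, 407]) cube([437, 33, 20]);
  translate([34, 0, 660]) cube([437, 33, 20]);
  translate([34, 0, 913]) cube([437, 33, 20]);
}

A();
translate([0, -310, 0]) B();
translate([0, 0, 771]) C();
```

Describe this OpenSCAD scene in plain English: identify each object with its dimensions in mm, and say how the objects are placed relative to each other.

A is a table: top 1392 mm (x) × 608 mm (y), 46 mm thick, upper face at z = 771 mm, on four 56×56 mm square legs, each inset 37 mm from the nearest pair of top edges, running from z = 0 to the bottom of the top.

B is a picture frame with a 214×407 mm rectangular opening (x by z) and a uniform 60 mm border on every side. Frame depth is 40 mm along y. It is built from two vertical stiles running the full outside height and two horizontal rails spanning the gap between the stiles.

C is a straight ladder. Two 34×33 mm vertical rails, 1024 mm tall, stand 505 mm apart (outside-to-outside) with their front faces coplanar on the −y side. 4 rungs, each 33 mm deep and 20 mm tall, span between the inner faces of the rails, front faces flush with the rails. The lowest rung's underside is at z = 154 mm and rungs are spaced 253 mm apart (underside to underside).

The picture frame is on the floor beside the table on its −y side. The ladder is on top of the table.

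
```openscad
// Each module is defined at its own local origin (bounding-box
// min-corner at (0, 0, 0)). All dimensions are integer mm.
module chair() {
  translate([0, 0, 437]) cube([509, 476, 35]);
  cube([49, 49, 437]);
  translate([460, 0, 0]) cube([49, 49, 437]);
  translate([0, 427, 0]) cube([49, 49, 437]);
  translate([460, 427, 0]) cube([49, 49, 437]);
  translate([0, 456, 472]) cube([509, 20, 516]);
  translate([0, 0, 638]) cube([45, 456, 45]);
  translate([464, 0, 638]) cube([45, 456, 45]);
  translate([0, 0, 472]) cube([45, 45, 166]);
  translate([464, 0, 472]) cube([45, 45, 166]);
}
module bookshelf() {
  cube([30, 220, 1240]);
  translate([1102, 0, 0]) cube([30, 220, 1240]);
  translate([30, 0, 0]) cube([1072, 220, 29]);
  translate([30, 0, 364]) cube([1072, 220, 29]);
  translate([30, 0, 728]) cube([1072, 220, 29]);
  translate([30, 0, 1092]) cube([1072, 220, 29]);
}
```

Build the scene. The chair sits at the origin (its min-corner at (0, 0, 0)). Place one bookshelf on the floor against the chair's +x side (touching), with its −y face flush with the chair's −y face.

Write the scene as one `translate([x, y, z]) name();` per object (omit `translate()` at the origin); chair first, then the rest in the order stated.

chair();
translate([509, 0, 0]) bookshelf();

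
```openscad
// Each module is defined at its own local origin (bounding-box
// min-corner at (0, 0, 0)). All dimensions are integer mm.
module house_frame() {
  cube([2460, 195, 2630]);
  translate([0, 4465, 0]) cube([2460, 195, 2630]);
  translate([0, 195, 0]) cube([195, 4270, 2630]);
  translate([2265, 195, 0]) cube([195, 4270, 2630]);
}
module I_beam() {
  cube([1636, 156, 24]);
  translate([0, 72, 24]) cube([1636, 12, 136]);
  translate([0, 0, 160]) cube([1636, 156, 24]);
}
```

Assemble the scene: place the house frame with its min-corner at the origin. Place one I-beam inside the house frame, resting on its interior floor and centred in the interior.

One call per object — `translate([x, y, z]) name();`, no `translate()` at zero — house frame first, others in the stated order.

house_frame();
translate([412, 2252, 0]) I_beam();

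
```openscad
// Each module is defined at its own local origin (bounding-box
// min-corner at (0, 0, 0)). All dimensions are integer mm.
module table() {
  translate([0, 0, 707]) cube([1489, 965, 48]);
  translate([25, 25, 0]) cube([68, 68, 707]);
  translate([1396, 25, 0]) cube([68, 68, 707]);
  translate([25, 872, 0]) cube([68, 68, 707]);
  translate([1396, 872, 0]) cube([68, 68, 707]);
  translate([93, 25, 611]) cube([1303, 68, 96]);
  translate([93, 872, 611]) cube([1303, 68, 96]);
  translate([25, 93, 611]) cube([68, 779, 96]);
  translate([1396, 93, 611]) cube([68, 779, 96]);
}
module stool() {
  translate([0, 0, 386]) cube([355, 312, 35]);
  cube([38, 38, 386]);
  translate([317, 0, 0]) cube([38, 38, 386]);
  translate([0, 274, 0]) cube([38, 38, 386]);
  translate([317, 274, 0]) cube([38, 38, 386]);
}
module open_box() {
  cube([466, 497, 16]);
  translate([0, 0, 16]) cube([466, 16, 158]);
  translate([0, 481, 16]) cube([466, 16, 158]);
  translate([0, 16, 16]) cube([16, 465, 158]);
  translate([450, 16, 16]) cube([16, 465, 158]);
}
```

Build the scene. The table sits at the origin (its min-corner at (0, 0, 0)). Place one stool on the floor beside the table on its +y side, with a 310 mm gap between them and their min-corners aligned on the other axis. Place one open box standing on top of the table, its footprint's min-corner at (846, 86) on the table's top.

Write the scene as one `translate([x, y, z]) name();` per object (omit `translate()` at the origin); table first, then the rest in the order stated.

table();
translate([0, 1275, 0]) stool();
translate([846, 86, 755]) open_box();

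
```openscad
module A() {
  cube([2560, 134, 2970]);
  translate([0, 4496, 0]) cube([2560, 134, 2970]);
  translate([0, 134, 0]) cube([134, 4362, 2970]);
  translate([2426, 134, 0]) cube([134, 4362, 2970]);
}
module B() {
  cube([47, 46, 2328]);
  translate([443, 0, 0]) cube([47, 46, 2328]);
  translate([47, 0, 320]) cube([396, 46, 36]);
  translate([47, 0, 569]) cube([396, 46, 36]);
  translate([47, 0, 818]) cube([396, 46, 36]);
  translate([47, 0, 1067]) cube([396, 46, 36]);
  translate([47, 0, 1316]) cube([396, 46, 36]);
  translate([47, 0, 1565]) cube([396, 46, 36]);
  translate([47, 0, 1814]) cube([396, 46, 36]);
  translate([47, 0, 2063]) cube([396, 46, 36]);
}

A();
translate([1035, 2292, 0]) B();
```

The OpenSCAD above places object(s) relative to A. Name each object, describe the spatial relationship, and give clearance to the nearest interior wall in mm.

A is a house frame. B is a ladder. The ladder sits inside the house frame, centred. The clearance to the nearest interior wall is 901 mm.

Clearances: x = 901, y = 2158; minimum 901 mm.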